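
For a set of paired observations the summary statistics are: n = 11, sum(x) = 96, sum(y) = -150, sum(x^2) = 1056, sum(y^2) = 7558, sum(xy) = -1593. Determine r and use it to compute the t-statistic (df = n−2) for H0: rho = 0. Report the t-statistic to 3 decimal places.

-0.804

S_xy = nΣxy − ΣxΣy = 11·(-1593) − 96·(-150) = -17523 − (-14400) = -3123
S_xx = nΣx² − (Σx)² = 11·1056 − 96² = 11616 − 9216 = 2400
S_yy = nΣy² − (Σy)² = 11·7558 − (-150)² = 83138 − 22500 = 60638
r = S_xy / √(S_xx·S_yy) = -3123 / √(2400·60638) = -3123 / √145531200 = -3123 / 12063.6313 = -0.2589
t = r·√(n−2)/√(1−r²) = -0.2589·√9 / √(1−0.067029) = -0.776700 / 0.965904 = -0.804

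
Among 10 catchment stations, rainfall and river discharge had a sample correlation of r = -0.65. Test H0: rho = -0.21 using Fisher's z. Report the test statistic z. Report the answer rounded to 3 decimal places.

-1.487

z_r = atanh(-0.65) = -0.775299,  z_0 = atanh(-0.21) = -0.213171
SE = 1/√(n−3) = 1/√7 = 0.377964
z = (z_r − z_0)/SE = (-0.775299 − (-0.213171)) / 0.377964 = -0.562128 / 0.377964 = -1.487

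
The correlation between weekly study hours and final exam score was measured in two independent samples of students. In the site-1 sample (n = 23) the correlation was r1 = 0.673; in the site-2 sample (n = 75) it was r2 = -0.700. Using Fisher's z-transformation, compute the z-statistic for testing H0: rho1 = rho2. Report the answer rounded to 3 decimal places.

z1 = atanh(0.673) = 0.816207,  z2 = atanh(-0.700) = -0.867301
SE = √(1/(n1−3) + 1/(n2−3)) = √(1/20 + 1/72) = √(0.0500000 + 0.0138889) = √0.0638889 = 0.252763
z = (z1 − z2)/SE = (0.816207 − (-0.867301)) / 0.252763 = 1.683508 / 0.252763 = 6.660

6.660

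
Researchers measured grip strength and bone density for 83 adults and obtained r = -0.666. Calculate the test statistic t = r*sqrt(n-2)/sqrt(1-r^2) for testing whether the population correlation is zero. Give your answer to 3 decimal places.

-8.035

t = r·√(n−2) / √(1−r²) with r = -0.666, n = 83
  = -0.666·√81 / √(1 − 0.443556)
  = -0.666·9.000000 / 0.745952
  = -5.994000 / 0.745952 = -8.035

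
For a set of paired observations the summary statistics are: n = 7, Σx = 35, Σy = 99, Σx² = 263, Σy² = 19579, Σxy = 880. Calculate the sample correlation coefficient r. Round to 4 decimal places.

Numerator: nΣxy − (Σx)(Σy) = 7·880 − (35)(99) = 2695
Denominator: √[(nΣx²−(Σx)²)(nΣy²−(Σy)²)]
  nΣx²−(Σx)² = 7·263 − 1225 = 616;  nΣy²−(Σy)² = 7·19579 − 9801 = 127252
  √(616·127252) = √78387232 = 8853.6564
r = 2695 / 8853.6564 = 0.3044

0.3044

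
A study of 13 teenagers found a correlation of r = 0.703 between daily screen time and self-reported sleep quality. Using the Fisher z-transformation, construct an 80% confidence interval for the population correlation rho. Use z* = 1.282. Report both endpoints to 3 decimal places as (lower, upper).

(0.436, 0.856)

z_r = atanh(0.703) = 0.873207;  SE = 1/√(n−3) = 1/√10 = 0.316228
z-limits: 0.873207 ± 1.282·0.316228 = 0.873207 ± 0.405404 = [0.467803, 1.278611]
ρ-limits: (tanh 0.467803, tanh 1.278611) = (0.436, 0.856)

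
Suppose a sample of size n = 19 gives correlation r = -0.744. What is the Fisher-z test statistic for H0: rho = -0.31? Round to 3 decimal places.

z_r = atanh(-0.744) = -0.959380,  z_0 = atanh(-0.31) = -0.320545
SE = 1/√(n−3) = 1/√16 = 0.250000
z = (z_r − z_0)/SE = (-0.959380 − (-0.320545)) / 0.250000 = -0.638835 / 0.250000 = -2.555

-2.555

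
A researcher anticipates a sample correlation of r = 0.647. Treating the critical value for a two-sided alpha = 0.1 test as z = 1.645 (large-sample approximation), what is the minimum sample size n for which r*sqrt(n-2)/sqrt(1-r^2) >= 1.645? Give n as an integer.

6

r√(n−2)/√(1−r²) ≥ 1.645  ⇔  n−2 ≥ (1.645)²·(1−r²)/r²
(1−r²)/r² = (1−0.418609)/0.418609 = 1.3889
n ≥ 2 + 2.706025·1.3889 = 2 + 3.7584 = 5.7584
⌈5.7584⌉ = 6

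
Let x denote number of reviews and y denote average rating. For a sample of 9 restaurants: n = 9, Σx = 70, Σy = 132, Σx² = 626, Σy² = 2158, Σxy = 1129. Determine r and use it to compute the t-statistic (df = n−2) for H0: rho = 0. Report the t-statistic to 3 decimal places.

Numerator: nΣxy − (Σx)(Σy) = 9·1129 − (70)(132) = 921
Denominator: √[(nΣx²−(Σx)²)(nΣy²−(Σy)²)]
  nΣx²−(Σx)² = 9·626 − 4900 = 734;  nΣy²−(Σy)² = 9·2158 − 17424 = 1998
  √(734·1998) = √1466532 = 1211.0045
r = 921 / 1211.0045 = 0.7605
t = r·√(n−2)/√(1−r²) = 0.7605·√7 / √(1−0.578360) = 2.012094 / 0.649338 = 3.099

3.099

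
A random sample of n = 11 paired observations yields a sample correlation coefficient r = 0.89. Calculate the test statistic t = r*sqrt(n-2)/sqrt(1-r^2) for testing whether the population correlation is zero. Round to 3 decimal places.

5.856

1 − r² = 1 − 0.7921 = 0.2079;  √(1−r²) = 0.455961
√(n−2) = √9 = 3.000000
t = r·√(n−2)/√(1−r²) = 0.89 · 3.000000 / 0.455961 = 5.856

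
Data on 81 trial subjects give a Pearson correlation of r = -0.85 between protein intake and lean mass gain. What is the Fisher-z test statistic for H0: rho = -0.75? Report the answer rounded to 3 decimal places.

-2.501

z_r = atanh(-0.85) = -1.256153,  z_0 = atanh(-0.75) = -0.972955
SE = 1/√(n−3) = 1/√78 = 0.113228
z = (z_r − z_0)/SE = (-1.256153 − (-0.972955)) / 0.113228 = -0.283198 / 0.113228 = -2.501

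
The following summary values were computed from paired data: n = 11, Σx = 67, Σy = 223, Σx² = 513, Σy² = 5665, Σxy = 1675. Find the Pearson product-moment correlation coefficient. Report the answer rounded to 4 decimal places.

0.9142

Numerator: nΣxy − (Σx)(Σy) = 11·1675 − (67)(223) = 3484
Denominator: √[(nΣx²−(Σx)²)(nΣy²−(Σy)²)]
  nΣx²−(Σx)² = 11·513 − 4489 = 1154;  nΣy²−(Σy)² = 11·5665 − 49729 = 12586
  √(1154·12586) = √14524244 = 3811.0686
r = 3484 / 3811.0686 = 0.9142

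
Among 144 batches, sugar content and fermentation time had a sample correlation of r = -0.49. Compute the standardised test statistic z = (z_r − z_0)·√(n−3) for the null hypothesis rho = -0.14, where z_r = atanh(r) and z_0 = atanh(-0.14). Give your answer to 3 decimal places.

Fisher z: atanh(-0.49) = -0.536060, atanh(-0.14) = -0.140926
z = (z_r − z_0)·√(n−3) = (-0.536060 − (-0.140926))·√141 = -0.395134 · 11.874342 = -4.692

-4.692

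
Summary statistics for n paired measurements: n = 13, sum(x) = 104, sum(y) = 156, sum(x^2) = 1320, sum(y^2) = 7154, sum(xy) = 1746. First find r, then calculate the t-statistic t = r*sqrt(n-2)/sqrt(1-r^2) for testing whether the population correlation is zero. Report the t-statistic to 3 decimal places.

S_xy = nΣxy − ΣxΣy = 13·1746 − 104·156 = 22698 − 16224 = 6474
S_xx = nΣx² − (Σx)² = 13·1320 − 104² = 17160 − 10816 = 6344
S_yy = nΣy² − (Σy)² = 13·7154 − 156² = 93002 − 24336 = 68666
r = S_xy / √(S_xx·S_yy) = 6474 / √(6344·68666) = 6474 / √435617104 = 6474 / 20871.4423 = 0.3102
t = r·√(n−2)/√(1−r²) = 0.3102·√11 / √(1−0.096224) = 1.028817 / 0.950671 = 1.082

1.082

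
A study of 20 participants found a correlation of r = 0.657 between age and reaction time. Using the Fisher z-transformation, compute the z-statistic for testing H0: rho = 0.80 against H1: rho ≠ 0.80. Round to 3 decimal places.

Fisher z: atanh(0.657) = 0.787517, atanh(0.80) = 1.098612
z = (z_r − z_0)·√(n−3) = (0.787517 − 1.098612)·√17 = -0.311095 · 4.123106 = -1.283

-1.283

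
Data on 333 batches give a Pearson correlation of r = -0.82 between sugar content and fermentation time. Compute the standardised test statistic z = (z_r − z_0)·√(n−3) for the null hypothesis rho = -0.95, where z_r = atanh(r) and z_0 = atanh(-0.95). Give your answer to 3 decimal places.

12.261

z_r = atanh(-0.82) = -1.156817,  z_0 = atanh(-0.95) = -1.831781
SE = 1/√(n−3) = 1/√330 = 0.055048
z = (z_r − z_0)/SE = (-1.156817 − (-1.831781)) / 0.055048 = 0.674964 / 0.055048 = 12.261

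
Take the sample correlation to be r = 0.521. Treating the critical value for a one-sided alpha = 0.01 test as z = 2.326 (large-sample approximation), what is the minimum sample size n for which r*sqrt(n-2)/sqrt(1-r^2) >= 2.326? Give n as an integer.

17

r√(n−2)/√(1−r²) ≥ 2.326  ⇔  n−2 ≥ (2.326)²·(1−r²)/r²
(1−r²)/r² = (1−0.271441)/0.271441 = 2.6840
n ≥ 2 + 5.410276·2.6840 = 2 + 14.5212 = 16.5212
⌈16.5212⌉ = 17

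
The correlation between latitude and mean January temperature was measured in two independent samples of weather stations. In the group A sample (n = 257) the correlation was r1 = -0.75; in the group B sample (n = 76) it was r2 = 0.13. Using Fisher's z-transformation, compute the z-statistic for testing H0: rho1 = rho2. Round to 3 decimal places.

Fisher z-transforms: z1 = atanh(-0.75) = -0.972955, z2 = atanh(0.13) = 0.130740; difference d = -1.103695
Var(d) = 1/254 + 1/73 = 0.0039370 + 0.0136986 = 0.0176356
z = d/√Var(d) = -1.103695 / √0.0176356 = -1.103695 / 0.132799 = -8.311

-8.311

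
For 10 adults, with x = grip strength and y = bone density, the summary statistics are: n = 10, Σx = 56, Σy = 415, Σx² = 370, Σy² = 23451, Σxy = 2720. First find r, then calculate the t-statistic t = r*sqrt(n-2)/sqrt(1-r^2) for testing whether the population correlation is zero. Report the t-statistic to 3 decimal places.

Numerator: nΣxy − (Σx)(Σy) = 10·2720 − (56)(415) = 3960
Denominator: √[(nΣx²−(Σx)²)(nΣy²−(Σy)²)]
  nΣx²−(Σx)² = 10·370 − 3136 = 564;  nΣy²−(Σy)² = 10·23451 − 172225 = 62285
  √(564·62285) = √35128740 = 5926.9503
r = 3960 / 5926.9503 = 0.6681
t = r·√(n−2)/√(1−r²) = 0.6681·√8 / √(1−0.446358) = 1.889672 / 0.744071 = 2.540

2.540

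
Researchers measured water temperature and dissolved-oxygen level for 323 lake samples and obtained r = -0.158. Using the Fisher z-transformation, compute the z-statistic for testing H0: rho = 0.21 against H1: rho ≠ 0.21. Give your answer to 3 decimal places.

Fisher z: atanh(-0.158) = -0.159335, atanh(0.21) = 0.213171
z = (z_r − z_0)·√(n−3) = (-0.159335 − 0.213171)·√320 = -0.372506 · 17.888544 = -6.664

-6.664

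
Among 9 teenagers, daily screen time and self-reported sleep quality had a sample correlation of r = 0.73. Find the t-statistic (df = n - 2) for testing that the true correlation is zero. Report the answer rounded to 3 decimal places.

2.826

1 − r² = 1 − 0.5329 = 0.4671;  √(1−r²) = 0.683447
√(n−2) = √7 = 2.645751
t = r·√(n−2)/√(1−r²) = 0.73 · 2.645751 / 0.683447 = 2.826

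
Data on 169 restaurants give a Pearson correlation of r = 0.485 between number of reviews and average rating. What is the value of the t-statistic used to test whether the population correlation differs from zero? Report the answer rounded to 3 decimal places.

7.167

1 − r² = 1 − 0.235225 = 0.764775;  √(1−r²) = 0.874514
√(n−2) = √167 = 12.922848
t = r·√(n−2)/√(1−r²) = 0.485 · 12.922848 / 0.874514 = 7.167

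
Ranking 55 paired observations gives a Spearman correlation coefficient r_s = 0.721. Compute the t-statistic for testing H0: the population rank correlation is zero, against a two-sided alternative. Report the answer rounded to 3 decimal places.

7.575

t = r_s·√(n−2) / √(1−r_s²) with r_s = 0.721, n = 55
  = 0.721·√53 / √(1 − 0.519841)
  = 0.721·7.280110 / 0.692935
  = 5.248959 / 0.692935 = 7.575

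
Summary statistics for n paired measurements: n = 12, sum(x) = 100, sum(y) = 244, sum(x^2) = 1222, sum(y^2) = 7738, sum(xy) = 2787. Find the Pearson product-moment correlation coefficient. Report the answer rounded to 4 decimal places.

S_xy = nΣxy − ΣxΣy = 12·2787 − 100·244 = 33444 − 24400 = 9044
S_xx = nΣx² − (Σx)² = 12·1222 − 100² = 14664 − 10000 = 4664
S_yy = nΣy² − (Σy)² = 12·7738 − 244² = 92856 − 59536 = 33320
r = S_xy / √(S_xx·S_yy) = 9044 / √(4664·33320) = 9044 / √155404480 = 9044 / 12466.1333 = 0.7255

0.7255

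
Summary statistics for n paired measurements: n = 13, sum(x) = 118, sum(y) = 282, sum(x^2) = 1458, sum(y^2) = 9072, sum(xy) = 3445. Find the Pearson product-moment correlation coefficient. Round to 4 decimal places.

Numerator: nΣxy − (Σx)(Σy) = 13·3445 − (118)(282) = 11509
Denominator: √[(nΣx²−(Σx)²)(nΣy²−(Σy)²)]
  nΣx²−(Σx)² = 13·1458 − 13924 = 5030;  nΣy²−(Σy)² = 13·9072 − 79524 = 38412
  √(5030·38412) = √193212360 = 13900.0849
r = 11509 / 13900.0849 = 0.8280

0.8280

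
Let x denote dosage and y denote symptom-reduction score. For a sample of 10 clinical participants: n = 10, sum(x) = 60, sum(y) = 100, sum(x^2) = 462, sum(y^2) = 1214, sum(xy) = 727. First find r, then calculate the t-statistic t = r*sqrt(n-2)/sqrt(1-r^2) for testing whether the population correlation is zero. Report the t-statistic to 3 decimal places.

4.758

S_xy = nΣxy − ΣxΣy = 10·727 − 60·100 = 7270 − 6000 = 1270
S_xx = nΣx² − (Σx)² = 10·462 − 60² = 4620 − 3600 = 1020
S_yy = nΣy² − (Σy)² = 10·1214 − 100² = 12140 − 10000 = 2140
r = S_xy / √(S_xx·S_yy) = 1270 / √(1020·2140) = 1270 / √2182800 = 1270 / 1477.4302 = 0.8596
t = r·√(n−2)/√(1−r²) = 0.8596·√8 / √(1−0.738912) = 2.431316 / 0.510968 = 4.758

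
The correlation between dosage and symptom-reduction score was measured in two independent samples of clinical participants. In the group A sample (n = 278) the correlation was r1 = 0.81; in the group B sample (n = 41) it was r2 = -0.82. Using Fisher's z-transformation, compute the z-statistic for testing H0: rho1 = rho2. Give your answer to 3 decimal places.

z1 = atanh(0.81) = 1.127029,  z2 = atanh(-0.82) = -1.156817
SE = √(1/(n1−3) + 1/(n2−3)) = √(1/275 + 1/38) = √(0.0036364 + 0.0263158) = √0.0299522 = 0.173067
z = (z1 − z2)/SE = (1.127029 − (-1.156817)) / 0.173067 = 2.283846 / 0.173067 = 13.196

13.196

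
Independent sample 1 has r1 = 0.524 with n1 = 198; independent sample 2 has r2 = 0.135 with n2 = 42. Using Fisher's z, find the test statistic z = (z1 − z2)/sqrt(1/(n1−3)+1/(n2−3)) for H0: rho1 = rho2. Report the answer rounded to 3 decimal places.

2.543

z1 = atanh(0.524) = 0.581838,  z2 = atanh(0.135) = 0.135829
SE = √(1/(n1−3) + 1/(n2−3)) = √(1/195 + 1/39) = √(0.0051282 + 0.0256410) = √0.0307692 = 0.175412
z = (z1 − z2)/SE = (0.581838 − 0.135829) / 0.175412 = 0.446009 / 0.175412 = 2.543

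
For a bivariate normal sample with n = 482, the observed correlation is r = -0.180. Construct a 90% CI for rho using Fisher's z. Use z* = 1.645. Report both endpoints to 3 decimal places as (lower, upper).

z_r = atanh(-0.180) = -0.181983;  SE = 1/√(n−3) = 1/√479 = 0.045691
z-limits: -0.181983 ± 1.645·0.045691 = -0.181983 ± 0.075162 = [-0.257145, -0.106821]
ρ-limits: (tanh -0.257145, tanh -0.106821) = (-0.252, -0.106)

(-0.252, -0.106)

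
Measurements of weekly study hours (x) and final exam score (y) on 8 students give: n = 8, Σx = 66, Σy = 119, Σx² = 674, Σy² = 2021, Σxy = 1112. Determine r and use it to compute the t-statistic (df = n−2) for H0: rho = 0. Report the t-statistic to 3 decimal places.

Numerator: nΣxy − (Σx)(Σy) = 8·1112 − (66)(119) = 1042
Denominator: √[(nΣx²−(Σx)²)(nΣy²−(Σy)²)]
  nΣx²−(Σx)² = 8·674 − 4356 = 1036;  nΣy²−(Σy)² = 8·2021 − 14161 = 2007
  √(1036·2007) = √2079252 = 1441.9612
r = 1042 / 1441.9612 = 0.7226
t = r·√(n−2)/√(1−r²) = 0.7226·√6 / √(1−0.522151) = 1.770001 / 0.691266 = 2.561

2.561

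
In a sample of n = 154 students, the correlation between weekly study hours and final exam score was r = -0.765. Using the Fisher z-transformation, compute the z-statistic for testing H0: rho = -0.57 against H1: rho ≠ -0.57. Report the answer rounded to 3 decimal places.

Fisher z: atanh(-0.765) = -1.008160, atanh(-0.57) = -0.647523
z = (z_r − z_0)·√(n−3) = (-1.008160 − (-0.647523))·√151 = -0.360637 · 12.288206 = -4.432

-4.432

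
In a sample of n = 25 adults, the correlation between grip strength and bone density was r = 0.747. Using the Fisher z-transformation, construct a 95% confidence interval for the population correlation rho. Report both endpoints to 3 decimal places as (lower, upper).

(0.499, 0.882)

z_r = atanh(0.747) = 0.966133;  SE = 1/√(n−3) = 1/√22 = 0.213201
z-limits: 0.966133 ± 1.960·0.213201 = 0.966133 ± 0.417874 = [0.548259, 1.384007]
ρ-limits: (tanh 0.548259, tanh 1.384007) = (0.499, 0.882)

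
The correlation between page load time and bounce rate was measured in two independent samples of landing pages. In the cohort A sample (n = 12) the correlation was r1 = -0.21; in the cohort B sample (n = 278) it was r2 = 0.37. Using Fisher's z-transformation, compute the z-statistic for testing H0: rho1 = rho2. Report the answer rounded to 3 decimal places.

Fisher z-transforms: z1 = atanh(-0.21) = -0.213171, z2 = atanh(0.37) = 0.388423; difference d = -0.601594
Var(d) = 1/9 + 1/275 = 0.1111111 + 0.0036364 = 0.1147475
z = d/√Var(d) = -0.601594 / √0.1147475 = -0.601594 / 0.338744 = -1.776

-1.776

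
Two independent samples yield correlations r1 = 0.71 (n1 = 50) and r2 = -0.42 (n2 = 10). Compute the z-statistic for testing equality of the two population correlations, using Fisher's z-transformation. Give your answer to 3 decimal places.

Fisher z-transforms: z1 = atanh(0.71) = 0.887184, z2 = atanh(-0.42) = -0.447692; difference d = 1.334876
Var(d) = 1/47 + 1/7 = 0.0212766 + 0.1428571 = 0.1641337
z = d/√Var(d) = 1.334876 / √0.1641337 = 1.334876 / 0.405134 = 3.295

3.295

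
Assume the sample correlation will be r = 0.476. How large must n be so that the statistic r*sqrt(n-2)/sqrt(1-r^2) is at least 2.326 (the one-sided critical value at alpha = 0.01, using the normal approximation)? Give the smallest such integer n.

r√(n−2)/√(1−r²) ≥ 2.326  ⇔  n−2 ≥ (2.326)²·(1−r²)/r²
(1−r²)/r² = (1−0.226576)/0.226576 = 3.4135
n ≥ 2 + 5.410276·3.4135 = 2 + 18.4680 = 20.4680
⌈20.4680⌉ = 21

21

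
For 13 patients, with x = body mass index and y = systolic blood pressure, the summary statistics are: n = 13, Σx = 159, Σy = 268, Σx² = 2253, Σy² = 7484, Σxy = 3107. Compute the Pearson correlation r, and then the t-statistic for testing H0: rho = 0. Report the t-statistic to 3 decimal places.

Numerator: nΣxy − (Σx)(Σy) = 13·3107 − (159)(268) = -2221
Denominator: √[(nΣx²−(Σx)²)(nΣy²−(Σy)²)]
  nΣx²−(Σx)² = 13·2253 − 25281 = 4008;  nΣy²−(Σy)² = 13·7484 − 71824 = 25468
  √(4008·25468) = √102075744 = 10103.2541
r = -2221 / 10103.2541 = -0.2198
t = r·√(n−2)/√(1−r²) = -0.2198·√11 / √(1−0.048312) = -0.728994 / 0.975545 = -0.747

-0.747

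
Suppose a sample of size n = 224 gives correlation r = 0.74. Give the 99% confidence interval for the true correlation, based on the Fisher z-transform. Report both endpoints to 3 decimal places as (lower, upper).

Fisher z: z_r = atanh(r) = ½·ln((1+0.74)/(1−0.74)) = 0.950479
SE(z) = 1/√(n−3) = 1/√221 = 0.067267
99% ⇒ z* = 2.576; margin = 2.576·0.067267 = 0.173280
CI on z-scale: (0.777199, 1.123759)
Back-transform: tanh(0.777199) = 0.651096, tanh(1.123759) = 0.808872

(0.651, 0.809)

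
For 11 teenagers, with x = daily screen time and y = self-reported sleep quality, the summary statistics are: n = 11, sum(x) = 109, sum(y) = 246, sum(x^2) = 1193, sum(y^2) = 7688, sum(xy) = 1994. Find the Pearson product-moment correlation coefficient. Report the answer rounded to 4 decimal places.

-0.8929

S_xy = nΣxy − ΣxΣy = 11·1994 − 109·246 = 21934 − 26814 = -4880
S_xx = nΣx² − (Σx)² = 11·1193 − 109² = 13123 − 11881 = 1242
S_yy = nΣy² − (Σy)² = 11·7688 − 246² = 84568 − 60516 = 24052
r = S_xy / √(S_xx·S_yy) = -4880 / √(1242·24052) = -4880 / √29872584 = -4880 / 5465.5818 = -0.8929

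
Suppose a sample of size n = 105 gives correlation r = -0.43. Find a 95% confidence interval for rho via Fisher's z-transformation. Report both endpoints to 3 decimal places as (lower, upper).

Fisher z: z_r = atanh(r) = ½·ln((1+(-0.43))/(1−(-0.43))) = -0.459897
SE(z) = 1/√(n−3) = 1/√102 = 0.099015
95% ⇒ z* = 1.960; margin = 1.960·0.099015 = 0.194069
CI on z-scale: (-0.653966, -0.265828)
Back-transform: tanh(-0.653966) = -0.574334, tanh(-0.265828) = -0.259739

(-0.574, -0.260)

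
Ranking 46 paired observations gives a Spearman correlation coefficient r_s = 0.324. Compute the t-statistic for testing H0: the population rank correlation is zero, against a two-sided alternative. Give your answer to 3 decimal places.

2.272

t = r_s·√(n−2) / √(1−r_s²) with r_s = 0.324, n = 46
  = 0.324·√44 / √(1 − 0.104976)
  = 0.324·6.633250 / 0.946057
  = 2.149173 / 0.946057 = 2.272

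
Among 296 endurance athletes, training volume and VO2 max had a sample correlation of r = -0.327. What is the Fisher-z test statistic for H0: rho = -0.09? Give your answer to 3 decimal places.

-4.266

Fisher z: atanh(-0.327) = -0.339465, atanh(-0.09) = -0.090244
z = (z_r − z_0)·√(n−3) = (-0.339465 − (-0.090244))·√293 = -0.249221 · 17.117243 = -4.266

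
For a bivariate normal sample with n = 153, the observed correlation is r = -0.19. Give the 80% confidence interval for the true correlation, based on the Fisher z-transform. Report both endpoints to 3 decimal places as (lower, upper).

(-0.289, -0.087)

z_r = atanh(-0.19) = -0.192337;  SE = 1/√(n−3) = 1/√150 = 0.081650
z-limits: -0.192337 ± 1.282·0.081650 = -0.192337 ± 0.104675 = [-0.297012, -0.087662]
ρ-limits: (tanh -0.297012, tanh -0.087662) = (-0.289, -0.087)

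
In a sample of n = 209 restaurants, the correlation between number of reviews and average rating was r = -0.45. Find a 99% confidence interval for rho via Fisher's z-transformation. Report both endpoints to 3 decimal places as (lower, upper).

Fisher z: z_r = atanh(r) = ½·ln((1+(-0.45))/(1−(-0.45))) = -0.484700
SE(z) = 1/√(n−3) = 1/√206 = 0.069673
99% ⇒ z* = 2.576; margin = 2.576·0.069673 = 0.179478
CI on z-scale: (-0.664178, -0.305222)
Back-transform: tanh(-0.664178) = -0.581137, tanh(-0.305222) = -0.296084

(-0.581, -0.296)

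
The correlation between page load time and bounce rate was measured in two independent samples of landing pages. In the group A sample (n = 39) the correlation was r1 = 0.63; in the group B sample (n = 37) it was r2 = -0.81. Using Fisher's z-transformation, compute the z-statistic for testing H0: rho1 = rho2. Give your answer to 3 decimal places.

Fisher z-transforms: z1 = atanh(0.63) = 0.741416, z2 = atanh(-0.81) = -1.127029; difference d = 1.868445
Var(d) = 1/36 + 1/34 = 0.0277778 + 0.0294118 = 0.0571896
z = d/√Var(d) = 1.868445 / √0.0571896 = 1.868445 / 0.239143 = 7.813

7.813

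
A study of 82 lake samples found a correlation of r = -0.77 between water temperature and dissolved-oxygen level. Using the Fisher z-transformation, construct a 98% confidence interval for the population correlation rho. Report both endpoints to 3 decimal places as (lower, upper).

z_r = atanh(-0.77) = -1.020328;  SE = 1/√(n−3) = 1/√79 = 0.112509
z-limits: -1.020328 ± 2.326·0.112509 = -1.020328 ± 0.261696 = [-1.282024, -0.758632]
ρ-limits: (tanh -1.282024, tanh -0.758632) = (-0.857, -0.640)

(-0.857, -0.640)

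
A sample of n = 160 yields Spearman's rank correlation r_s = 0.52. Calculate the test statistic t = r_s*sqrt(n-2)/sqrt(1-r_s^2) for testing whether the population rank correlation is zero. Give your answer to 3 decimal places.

7.652

1 − r_s² = 1 − 0.2704 = 0.7296;  √(1−r_s²) = 0.854166
√(n−2) = √158 = 12.569805
t = r_s·√(n−2)/√(1−r_s²) = 0.52 · 12.569805 / 0.854166 = 7.652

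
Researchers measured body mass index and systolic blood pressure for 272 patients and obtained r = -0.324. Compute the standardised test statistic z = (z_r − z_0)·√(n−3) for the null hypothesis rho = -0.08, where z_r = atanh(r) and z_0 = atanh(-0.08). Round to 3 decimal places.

-4.198

Fisher z: atanh(-0.324) = -0.336110, atanh(-0.08) = -0.080171
z = (z_r − z_0)·√(n−3) = (-0.336110 − (-0.080171))·√269 = -0.255939 · 16.401219 = -4.198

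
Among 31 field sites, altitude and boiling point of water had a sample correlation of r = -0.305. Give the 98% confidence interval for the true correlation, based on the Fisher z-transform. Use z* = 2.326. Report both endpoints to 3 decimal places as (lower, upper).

Fisher z: z_r = atanh(r) = ½·ln((1+(-0.305))/(1−(-0.305))) = -0.315023
SE(z) = 1/√(n−3) = 1/√28 = 0.188982
98% ⇒ z* = 2.326; margin = 2.326·0.188982 = 0.439572
CI on z-scale: (-0.754595, 0.124549)
Back-transform: tanh(-0.754595) = -0.637882, tanh(0.124549) = 0.123909

(-0.638, 0.124)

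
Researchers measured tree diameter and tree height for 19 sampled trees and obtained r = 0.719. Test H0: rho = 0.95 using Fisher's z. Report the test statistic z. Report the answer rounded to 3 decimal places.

-3.705

Fisher z: atanh(0.719) = 0.905572, atanh(0.95) = 1.831781
z = (z_r − z_0)·√(n−3) = (0.905572 − 1.831781)·√16 = -0.926209 · 4.000000 = -3.705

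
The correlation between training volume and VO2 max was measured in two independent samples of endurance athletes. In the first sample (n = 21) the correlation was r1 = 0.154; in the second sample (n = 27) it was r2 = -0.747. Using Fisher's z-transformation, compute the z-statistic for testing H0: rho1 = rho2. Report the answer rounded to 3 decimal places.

z1 = atanh(0.154) = 0.155235,  z2 = atanh(-0.747) = -0.966133
SE = √(1/(n1−3) + 1/(n2−3)) = √(1/18 + 1/24) = √(0.0555556 + 0.0416667) = √0.0972223 = 0.311805
z = (z1 − z2)/SE = (0.155235 − (-0.966133)) / 0.311805 = 1.121368 / 0.311805 = 3.596

3.596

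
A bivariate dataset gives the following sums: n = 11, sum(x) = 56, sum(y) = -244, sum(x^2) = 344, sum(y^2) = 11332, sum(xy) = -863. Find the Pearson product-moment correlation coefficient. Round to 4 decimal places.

S_xy = nΣxy − ΣxΣy = 11·(-863) − 56·(-244) = -9493 − (-13664) = 4171
S_xx = nΣx² − (Σx)² = 11·344 − 56² = 3784 − 3136 = 648
S_yy = nΣy² − (Σy)² = 11·11332 − (-244)² = 124652 − 59536 = 65116
r = S_xy / √(S_xx·S_yy) = 4171 / √(648·65116) = 4171 / √42195168 = 4171 / 6495.7808 = 0.6421

0.6421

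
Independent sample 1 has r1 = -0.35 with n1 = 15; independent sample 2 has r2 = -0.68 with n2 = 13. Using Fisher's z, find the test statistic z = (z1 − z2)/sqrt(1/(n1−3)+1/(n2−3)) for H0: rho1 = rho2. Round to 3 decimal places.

z1 = atanh(-0.35) = -0.365444,  z2 = atanh(-0.68) = -0.829114
SE = √(1/(n1−3) + 1/(n2−3)) = √(1/12 + 1/10) = √(0.0833333 + 0.1000000) = √0.1833333 = 0.428174
z = (z1 − z2)/SE = (-0.365444 − (-0.829114)) / 0.428174 = 0.463670 / 0.428174 = 1.083

1.083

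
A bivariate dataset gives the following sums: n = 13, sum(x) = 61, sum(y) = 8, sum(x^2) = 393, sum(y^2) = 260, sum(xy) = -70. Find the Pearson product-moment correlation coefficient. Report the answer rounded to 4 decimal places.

Numerator: nΣxy − (Σx)(Σy) = 13·(-70) − (61)(8) = -1398
Denominator: √[(nΣx²−(Σx)²)(nΣy²−(Σy)²)]
  nΣx²−(Σx)² = 13·393 − 3721 = 1388;  nΣy²−(Σy)² = 13·260 − 64 = 3316
  √(1388·3316) = √4602608 = 2145.3690
r = -1398 / 2145.3690 = -0.6516

-0.6516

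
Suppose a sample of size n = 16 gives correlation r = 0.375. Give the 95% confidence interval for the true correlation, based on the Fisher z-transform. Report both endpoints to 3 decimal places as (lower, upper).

(-0.148, 0.734)

Fisher z: z_r = atanh(r) = ½·ln((1+0.375)/(1−0.375)) = 0.394229
SE(z) = 1/√(n−3) = 1/√13 = 0.277350
95% ⇒ z* = 1.960; margin = 1.960·0.277350 = 0.543606
CI on z-scale: (-0.149377, 0.937835)
Back-transform: tanh(-0.149377) = -0.148276, tanh(0.937835) = 0.734226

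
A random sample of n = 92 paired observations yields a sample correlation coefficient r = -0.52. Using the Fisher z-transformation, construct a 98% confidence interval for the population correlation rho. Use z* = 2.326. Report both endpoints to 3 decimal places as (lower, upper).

(-0.677, -0.318)

Fisher z: z_r = atanh(r) = ½·ln((1+(-0.52))/(1−(-0.52))) = -0.576340
SE(z) = 1/√(n−3) = 1/√89 = 0.106000
98% ⇒ z* = 2.326; margin = 2.326·0.106000 = 0.246556
CI on z-scale: (-0.822896, -0.329784)
Back-transform: tanh(-0.822896) = -0.676643, tanh(-0.329784) = -0.318327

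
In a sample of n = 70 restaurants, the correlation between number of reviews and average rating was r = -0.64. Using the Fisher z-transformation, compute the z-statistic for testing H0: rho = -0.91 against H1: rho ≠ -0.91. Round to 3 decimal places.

z_r = atanh(-0.64) = -0.758174,  z_0 = atanh(-0.91) = -1.527524
SE = 1/√(n−3) = 1/√67 = 0.122169
z = (z_r − z_0)/SE = (-0.758174 − (-1.527524)) / 0.122169 = 0.769350 / 0.122169 = 6.297

6.297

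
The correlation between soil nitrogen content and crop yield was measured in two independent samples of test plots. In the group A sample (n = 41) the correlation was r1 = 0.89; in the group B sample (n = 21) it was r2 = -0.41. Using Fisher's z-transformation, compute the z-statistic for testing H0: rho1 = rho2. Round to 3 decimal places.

6.492

Fisher z-transforms: z1 = atanh(0.89) = 1.421926, z2 = atanh(-0.41) = -0.435611; difference d = 1.857537
Var(d) = 1/38 + 1/18 = 0.0263158 + 0.0555556 = 0.0818714
z = d/√Var(d) = 1.857537 / √0.0818714 = 1.857537 / 0.286132 = 6.492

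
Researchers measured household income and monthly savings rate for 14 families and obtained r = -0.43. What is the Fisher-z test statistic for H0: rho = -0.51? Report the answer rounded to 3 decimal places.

0.341

Fisher z: atanh(-0.43) = -0.459897, atanh(-0.51) = -0.562730
z = (z_r − z_0)·√(n−3) = (-0.459897 − (-0.562730))·√11 = 0.102833 · 3.316625 = 0.341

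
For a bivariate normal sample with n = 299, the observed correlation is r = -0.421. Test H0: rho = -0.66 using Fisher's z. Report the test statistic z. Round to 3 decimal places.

5.917

Fisher z: atanh(-0.421) = -0.448907, atanh(-0.66) = -0.792814
z = (z_r − z_0)·√(n−3) = (-0.448907 − (-0.792814))·√296 = 0.343907 · 17.204651 = 5.917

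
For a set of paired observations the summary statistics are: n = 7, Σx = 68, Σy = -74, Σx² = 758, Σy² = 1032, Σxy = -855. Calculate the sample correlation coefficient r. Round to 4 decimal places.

-0.8728

Numerator: nΣxy − (Σx)(Σy) = 7·(-855) − (68)(-74) = -953
Denominator: √[(nΣx²−(Σx)²)(nΣy²−(Σy)²)]
  nΣx²−(Σx)² = 7·758 − 4624 = 682;  nΣy²−(Σy)² = 7·1032 − 5476 = 1748
  √(682·1748) = √1192136 = 1091.8498
r = -953 / 1091.8498 = -0.8728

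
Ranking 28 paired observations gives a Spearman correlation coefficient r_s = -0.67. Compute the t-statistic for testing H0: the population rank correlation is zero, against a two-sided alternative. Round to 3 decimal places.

-4.602

1 − r_s² = 1 − 0.4489 = 0.5511;  √(1−r_s²) = 0.742361
√(n−2) = √26 = 5.099020
t = r_s·√(n−2)/√(1−r_s²) = -0.67 · 5.099020 / 0.742361 = -4.602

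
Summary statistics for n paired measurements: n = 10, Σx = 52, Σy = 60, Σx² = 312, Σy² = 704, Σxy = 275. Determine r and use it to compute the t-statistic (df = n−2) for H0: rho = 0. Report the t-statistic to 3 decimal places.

-0.920

S_xy = nΣxy − ΣxΣy = 10·275 − 52·60 = 2750 − 3120 = -370
S_xx = nΣx² − (Σx)² = 10·312 − 52² = 3120 − 2704 = 416
S_yy = nΣy² − (Σy)² = 10·704 − 60² = 7040 − 3600 = 3440
r = S_xy / √(S_xx·S_yy) = -370 / √(416·3440) = -370 / √1431040 = -370 / 1196.2608 = -0.3093
t = r·√(n−2)/√(1−r²) = -0.3093·√8 / √(1−0.095666) = -0.874833 / 0.950965 = -0.920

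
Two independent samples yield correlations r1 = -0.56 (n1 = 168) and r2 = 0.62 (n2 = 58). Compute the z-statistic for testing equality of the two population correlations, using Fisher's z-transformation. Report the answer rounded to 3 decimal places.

-8.721

Fisher z-transforms: z1 = atanh(-0.56) = -0.632833, z2 = atanh(0.62) = 0.725005; difference d = -1.357838
Var(d) = 1/165 + 1/55 = 0.0060606 + 0.0181818 = 0.0242424
z = d/√Var(d) = -1.357838 / √0.0242424 = -1.357838 / 0.155700 = -8.721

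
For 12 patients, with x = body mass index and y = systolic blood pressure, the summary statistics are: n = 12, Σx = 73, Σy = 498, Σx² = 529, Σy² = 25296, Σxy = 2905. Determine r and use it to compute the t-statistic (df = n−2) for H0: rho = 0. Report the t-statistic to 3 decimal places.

S_xy = nΣxy − ΣxΣy = 12·2905 − 73·498 = 34860 − 36354 = -1494
S_xx = nΣx² − (Σx)² = 12·529 − 73² = 6348 − 5329 = 1019
S_yy = nΣy² − (Σy)² = 12·25296 − 498² = 303552 − 248004 = 55548
r = S_xy / √(S_xx·S_yy) = -1494 / √(1019·55548) = -1494 / √56603412 = -1494 / 7523.5239 = -0.1986
t = r·√(n−2)/√(1−r²) = -0.1986·√10 / √(1−0.039442) = -0.628028 / 0.980081 = -0.641

-0.641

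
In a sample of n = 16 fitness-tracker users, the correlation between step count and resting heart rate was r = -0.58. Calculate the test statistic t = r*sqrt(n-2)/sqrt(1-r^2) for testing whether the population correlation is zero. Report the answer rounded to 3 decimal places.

-2.664

t = r·√(n−2) / √(1−r²) with r = -0.58, n = 16
  = -0.58·√14 / √(1 − 0.3364)
  = -0.58·3.741657 / 0.814616
  = -2.170161 / 0.814616 = -2.664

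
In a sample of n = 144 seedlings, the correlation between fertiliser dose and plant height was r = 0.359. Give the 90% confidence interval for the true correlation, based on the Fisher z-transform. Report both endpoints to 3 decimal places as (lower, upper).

(0.233, 0.473)

z_r = atanh(0.359) = 0.375737;  SE = 1/√(n−3) = 1/√141 = 0.084215
z-limits: 0.375737 ± 1.645·0.084215 = 0.375737 ± 0.138534 = [0.237203, 0.514271]
ρ-limits: (tanh 0.237203, tanh 0.514271) = (0.233, 0.473)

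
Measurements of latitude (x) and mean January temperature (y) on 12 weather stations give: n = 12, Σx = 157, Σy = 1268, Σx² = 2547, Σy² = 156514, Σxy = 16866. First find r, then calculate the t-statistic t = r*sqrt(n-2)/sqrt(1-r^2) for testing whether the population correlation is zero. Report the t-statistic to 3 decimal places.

0.263

S_xy = nΣxy − ΣxΣy = 12·16866 − 157·1268 = 202392 − 199076 = 3316
S_xx = nΣx² − (Σx)² = 12·2547 − 157² = 30564 − 24649 = 5915
S_yy = nΣy² − (Σy)² = 12·156514 − 1268² = 1878168 − 1607824 = 270344
r = S_xy / √(S_xx·S_yy) = 3316 / √(5915·270344) = 3316 / √1599084760 = 3316 / 39988.5579 = 0.0829
t = r·√(n−2)/√(1−r²) = 0.0829·√10 / √(1−0.006872) = 0.262153 / 0.996558 = 0.263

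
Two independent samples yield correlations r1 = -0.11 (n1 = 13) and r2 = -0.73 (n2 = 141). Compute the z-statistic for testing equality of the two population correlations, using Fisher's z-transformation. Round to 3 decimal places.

2.499

z1 = atanh(-0.11) = -0.110447,  z2 = atanh(-0.73) = -0.928727
SE = √(1/(n1−3) + 1/(n2−3)) = √(1/10 + 1/138) = √(0.1000000 + 0.0072464) = √0.1072464 = 0.327485
z = (z1 − z2)/SE = (-0.110447 − (-0.928727)) / 0.327485 = 0.818280 / 0.327485 = 2.499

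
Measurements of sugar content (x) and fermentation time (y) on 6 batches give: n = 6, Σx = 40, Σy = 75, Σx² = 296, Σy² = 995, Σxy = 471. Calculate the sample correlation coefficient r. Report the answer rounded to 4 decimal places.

-0.7061

S_xy = nΣxy − ΣxΣy = 6·471 − 40·75 = 2826 − 3000 = -174
S_xx = nΣx² − (Σx)² = 6·296 − 40² = 1776 − 1600 = 176
S_yy = nΣy² − (Σy)² = 6·995 − 75² = 5970 − 5625 = 345
r = S_xy / √(S_xx·S_yy) = -174 / √(176·345) = -174 / √60720 = -174 / 246.4143 = -0.7061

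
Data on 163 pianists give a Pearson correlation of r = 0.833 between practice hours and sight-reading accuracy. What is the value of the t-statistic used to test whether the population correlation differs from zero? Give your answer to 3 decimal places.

t = r·√(n−2) / √(1−r²) with r = 0.833, n = 163
  = 0.833·√161 / √(1 − 0.693889)
  = 0.833·12.688578 / 0.553273
  = 10.569585 / 0.553273 = 19.104

19.104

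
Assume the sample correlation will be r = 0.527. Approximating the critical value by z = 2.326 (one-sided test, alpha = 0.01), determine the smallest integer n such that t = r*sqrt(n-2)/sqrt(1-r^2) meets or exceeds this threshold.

17

Need r·√(n−2)/√(1−r²) ≥ 2.326
√(n−2) ≥ 2.326·√(1−0.277729) / 0.527 = 2.326·0.849865 / 0.527 = 3.7510
n−2 ≥ 14.0700  ⇒  n ≥ 16.0700
Smallest integer n = 17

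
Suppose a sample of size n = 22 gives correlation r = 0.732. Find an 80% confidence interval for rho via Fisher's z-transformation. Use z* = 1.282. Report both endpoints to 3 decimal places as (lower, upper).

z_r = atanh(0.732) = 0.933023;  SE = 1/√(n−3) = 1/√19 = 0.229416
z-limits: 0.933023 ± 1.282·0.229416 = 0.933023 ± 0.294111 = [0.638912, 1.227134]
ρ-limits: (tanh 0.638912, tanh 1.227134) = (0.564, 0.842)

(0.564, 0.842)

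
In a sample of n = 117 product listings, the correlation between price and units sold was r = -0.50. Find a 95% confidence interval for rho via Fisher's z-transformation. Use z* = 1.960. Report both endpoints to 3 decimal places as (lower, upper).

Fisher z: z_r = atanh(r) = ½·ln((1+(-0.50))/(1−(-0.50))) = -0.549306
SE(z) = 1/√(n−3) = 1/√114 = 0.093659
95% ⇒ z* = 1.960; margin = 1.960·0.093659 = 0.183572
CI on z-scale: (-0.732878, -0.365734)
Back-transform: tanh(-0.732878) = -0.624823, tanh(-0.365734) = -0.350255

(-0.625, -0.350)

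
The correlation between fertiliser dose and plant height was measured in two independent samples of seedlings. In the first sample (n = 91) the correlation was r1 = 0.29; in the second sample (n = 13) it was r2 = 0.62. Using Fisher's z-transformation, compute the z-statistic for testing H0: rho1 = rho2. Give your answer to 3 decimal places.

-1.278

Fisher z-transforms: z1 = atanh(0.29) = 0.298566, z2 = atanh(0.62) = 0.725005; difference d = -0.426439
Var(d) = 1/88 + 1/10 = 0.0113636 + 0.1000000 = 0.1113636
z = d/√Var(d) = -0.426439 / √0.1113636 = -0.426439 / 0.333712 = -1.278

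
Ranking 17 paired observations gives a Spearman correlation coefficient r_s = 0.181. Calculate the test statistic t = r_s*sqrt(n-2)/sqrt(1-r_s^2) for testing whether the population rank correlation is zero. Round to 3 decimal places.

0.713

t = r_s·√(n−2) / √(1−r_s²) with r_s = 0.181, n = 17
  = 0.181·√15 / √(1 − 0.032761)
  = 0.181·3.872983 / 0.983483
  = 0.701010 / 0.983483 = 0.713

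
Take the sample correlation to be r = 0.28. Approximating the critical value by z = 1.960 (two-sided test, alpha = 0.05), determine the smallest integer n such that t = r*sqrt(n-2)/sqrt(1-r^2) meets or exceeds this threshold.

Need r·√(n−2)/√(1−r²) ≥ 1.960
√(n−2) ≥ 1.960·√(1−0.0784) / 0.28 = 1.960·0.960000 / 0.28 = 6.7200
n−2 ≥ 45.1584  ⇒  n ≥ 47.1584
Smallest integer n = 48

48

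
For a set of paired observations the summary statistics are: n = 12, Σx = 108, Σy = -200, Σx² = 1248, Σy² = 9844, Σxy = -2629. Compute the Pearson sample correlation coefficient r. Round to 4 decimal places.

-0.6184

S_xy = nΣxy − ΣxΣy = 12·(-2629) − 108·(-200) = -31548 − (-21600) = -9948
S_xx = nΣx² − (Σx)² = 12·1248 − 108² = 14976 − 11664 = 3312
S_yy = nΣy² − (Σy)² = 12·9844 − (-200)² = 118128 − 40000 = 78128
r = S_xy / √(S_xx·S_yy) = -9948 / √(3312·78128) = -9948 / √258759936 = -9948 / 16086.0168 = -0.6184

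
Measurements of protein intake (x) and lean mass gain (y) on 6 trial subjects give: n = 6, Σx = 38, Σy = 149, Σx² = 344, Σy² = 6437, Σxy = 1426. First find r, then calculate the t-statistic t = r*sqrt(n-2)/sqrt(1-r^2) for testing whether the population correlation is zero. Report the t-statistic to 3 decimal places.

4.307

S_xy = nΣxy − ΣxΣy = 6·1426 − 38·149 = 8556 − 5662 = 2894
S_xx = nΣx² − (Σx)² = 6·344 − 38² = 2064 − 1444 = 620
S_yy = nΣy² − (Σy)² = 6·6437 − 149² = 38622 − 22201 = 16421
r = S_xy / √(S_xx·S_yy) = 2894 / √(620·16421) = 2894 / √10181020 = 2894 / 3190.7711 = 0.9070
t = r·√(n−2)/√(1−r²) = 0.9070·√4 / √(1−0.822649) = 1.814000 / 0.421131 = 4.307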